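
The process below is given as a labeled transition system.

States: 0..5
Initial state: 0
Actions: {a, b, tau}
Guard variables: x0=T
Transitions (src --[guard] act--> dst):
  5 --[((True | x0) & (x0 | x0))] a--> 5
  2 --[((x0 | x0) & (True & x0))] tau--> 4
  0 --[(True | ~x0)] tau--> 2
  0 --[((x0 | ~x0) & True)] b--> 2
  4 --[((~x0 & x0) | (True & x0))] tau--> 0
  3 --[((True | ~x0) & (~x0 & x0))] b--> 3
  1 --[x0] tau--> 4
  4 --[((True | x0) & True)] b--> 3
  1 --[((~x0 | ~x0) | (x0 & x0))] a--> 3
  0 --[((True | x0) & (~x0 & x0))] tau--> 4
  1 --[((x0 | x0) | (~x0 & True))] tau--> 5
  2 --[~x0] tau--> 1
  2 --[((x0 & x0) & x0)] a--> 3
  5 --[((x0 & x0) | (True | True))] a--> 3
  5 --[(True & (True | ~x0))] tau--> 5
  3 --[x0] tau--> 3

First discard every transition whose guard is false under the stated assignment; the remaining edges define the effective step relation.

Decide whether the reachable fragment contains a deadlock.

Answer: DEADLOCK-FREE

Analysis:
Reachable = {0,2,3,4}
  0: b→2  tau→2  [2 exit(s)]
  2: a→3  tau→4  [2 exit(s)]
  3: tau→3  [1 exit(s)]
  4: b→3  tau→0  [2 exit(s)]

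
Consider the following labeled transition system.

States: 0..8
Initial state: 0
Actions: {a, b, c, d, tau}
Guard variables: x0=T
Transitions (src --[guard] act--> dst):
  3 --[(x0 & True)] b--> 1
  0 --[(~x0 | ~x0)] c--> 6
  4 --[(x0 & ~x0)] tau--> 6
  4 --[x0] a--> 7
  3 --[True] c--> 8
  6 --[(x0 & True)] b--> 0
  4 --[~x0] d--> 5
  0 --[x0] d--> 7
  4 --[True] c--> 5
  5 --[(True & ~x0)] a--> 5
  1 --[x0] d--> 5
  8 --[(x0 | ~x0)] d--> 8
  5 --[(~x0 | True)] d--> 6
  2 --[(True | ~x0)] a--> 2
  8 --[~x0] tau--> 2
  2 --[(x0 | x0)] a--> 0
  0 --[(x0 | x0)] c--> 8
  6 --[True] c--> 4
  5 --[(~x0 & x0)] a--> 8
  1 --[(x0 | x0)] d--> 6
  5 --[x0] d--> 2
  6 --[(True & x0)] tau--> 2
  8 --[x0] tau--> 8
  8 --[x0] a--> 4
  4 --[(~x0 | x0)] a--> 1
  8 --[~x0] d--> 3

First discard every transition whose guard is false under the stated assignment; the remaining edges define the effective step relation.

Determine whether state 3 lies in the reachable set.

Answer: UNREACHABLE

Working:
Guard filter leaves 19 enabled edge(s).
Layer 0: {0}
Layer 1: {7,8}  total {0,7,8}
Layer 2: {4}  total {0,4,7,8}
Layer 3: {1,5}  total {0,1,4,5,7,8}
Layer 4: {2,6}  total {0,1,2,4,5,6,7,8}
Reach set: {0,1,2,4,5,6,7,8}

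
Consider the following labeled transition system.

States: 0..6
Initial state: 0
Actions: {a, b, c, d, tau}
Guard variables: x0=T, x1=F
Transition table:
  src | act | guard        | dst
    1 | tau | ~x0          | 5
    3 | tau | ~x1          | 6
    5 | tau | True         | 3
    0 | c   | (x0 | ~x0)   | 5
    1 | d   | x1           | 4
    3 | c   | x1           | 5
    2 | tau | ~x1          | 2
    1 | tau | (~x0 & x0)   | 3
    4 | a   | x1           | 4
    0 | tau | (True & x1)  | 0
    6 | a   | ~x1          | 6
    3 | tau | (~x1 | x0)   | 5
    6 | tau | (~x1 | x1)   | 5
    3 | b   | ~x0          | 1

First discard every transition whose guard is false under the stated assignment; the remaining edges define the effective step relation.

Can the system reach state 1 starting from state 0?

After dropping false guards: 7 live edges.
depth 0: {0}
depth 1: {5}  now seen {0,5}
depth 2: {3}  now seen {0,3,5}
depth 3: {6}  now seen {0,3,5,6}
Reachable = {0,3,5,6}

Answer: UNREACHABLE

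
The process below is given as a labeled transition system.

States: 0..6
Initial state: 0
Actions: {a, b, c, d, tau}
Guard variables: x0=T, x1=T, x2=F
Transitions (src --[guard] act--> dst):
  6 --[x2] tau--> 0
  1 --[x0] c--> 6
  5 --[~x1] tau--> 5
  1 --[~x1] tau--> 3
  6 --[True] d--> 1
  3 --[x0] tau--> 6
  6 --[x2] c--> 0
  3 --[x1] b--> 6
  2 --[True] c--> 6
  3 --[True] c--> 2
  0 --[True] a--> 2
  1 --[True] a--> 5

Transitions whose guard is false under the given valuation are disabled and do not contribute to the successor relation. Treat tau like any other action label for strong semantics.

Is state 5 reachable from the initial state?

Answer: REACHABLE

Trace:
8 transition(s) survive guard evaluation.
L0 = {0}
L1 = {2}  cumulative {0,2}
L2 = {6}  cumulative {0,2,6}
L3 = {1}  cumulative {0,1,2,6}
L4 = {5}  cumulative {0,1,2,5,6}
R = {0,1,2,5,6}
Path to 5: a·c·d·a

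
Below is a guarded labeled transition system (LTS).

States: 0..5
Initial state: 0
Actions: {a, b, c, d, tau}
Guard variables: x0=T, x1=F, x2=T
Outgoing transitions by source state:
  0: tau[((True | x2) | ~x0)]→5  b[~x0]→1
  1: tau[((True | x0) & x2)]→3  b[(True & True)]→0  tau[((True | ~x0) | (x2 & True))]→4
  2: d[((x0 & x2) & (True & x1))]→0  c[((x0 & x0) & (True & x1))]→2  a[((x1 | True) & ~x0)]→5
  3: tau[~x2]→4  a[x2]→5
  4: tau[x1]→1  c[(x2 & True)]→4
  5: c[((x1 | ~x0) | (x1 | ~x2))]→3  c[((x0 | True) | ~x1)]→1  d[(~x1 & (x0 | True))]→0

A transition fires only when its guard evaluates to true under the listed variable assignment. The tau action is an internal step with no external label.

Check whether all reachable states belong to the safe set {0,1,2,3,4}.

Safe = {0,1,2,3,4}
Reachable = {0,1,3,4,5}
  0: ✓
  1: ✓
  3: ✓
  4: ✓
  5: VIOLATES
witness against invariant: tau → 5

Answer: INVARIANT VIOLATED at state 5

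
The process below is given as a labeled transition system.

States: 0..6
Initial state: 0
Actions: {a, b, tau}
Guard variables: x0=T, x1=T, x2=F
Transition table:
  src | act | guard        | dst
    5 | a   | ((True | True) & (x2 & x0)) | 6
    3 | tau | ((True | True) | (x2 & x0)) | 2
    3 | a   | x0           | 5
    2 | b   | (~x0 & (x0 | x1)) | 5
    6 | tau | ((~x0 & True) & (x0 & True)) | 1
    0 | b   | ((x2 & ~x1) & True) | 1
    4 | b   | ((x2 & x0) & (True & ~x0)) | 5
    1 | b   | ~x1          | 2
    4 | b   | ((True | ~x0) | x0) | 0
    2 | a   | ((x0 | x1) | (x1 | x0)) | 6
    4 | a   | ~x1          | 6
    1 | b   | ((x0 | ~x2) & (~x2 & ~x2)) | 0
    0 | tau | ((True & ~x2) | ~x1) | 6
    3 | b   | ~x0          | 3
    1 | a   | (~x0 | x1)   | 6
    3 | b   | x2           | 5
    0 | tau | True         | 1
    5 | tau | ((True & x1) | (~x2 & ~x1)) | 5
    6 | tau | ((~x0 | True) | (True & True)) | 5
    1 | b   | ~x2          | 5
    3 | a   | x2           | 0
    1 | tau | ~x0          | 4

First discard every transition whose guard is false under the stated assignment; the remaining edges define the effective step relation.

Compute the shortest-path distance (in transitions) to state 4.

Answer: UNREACHABLE

Analysis:
Breadth-first toward 4:
  depth 0: {0}
  depth 1: {1,6}
  depth 2: {5}
4 never appears.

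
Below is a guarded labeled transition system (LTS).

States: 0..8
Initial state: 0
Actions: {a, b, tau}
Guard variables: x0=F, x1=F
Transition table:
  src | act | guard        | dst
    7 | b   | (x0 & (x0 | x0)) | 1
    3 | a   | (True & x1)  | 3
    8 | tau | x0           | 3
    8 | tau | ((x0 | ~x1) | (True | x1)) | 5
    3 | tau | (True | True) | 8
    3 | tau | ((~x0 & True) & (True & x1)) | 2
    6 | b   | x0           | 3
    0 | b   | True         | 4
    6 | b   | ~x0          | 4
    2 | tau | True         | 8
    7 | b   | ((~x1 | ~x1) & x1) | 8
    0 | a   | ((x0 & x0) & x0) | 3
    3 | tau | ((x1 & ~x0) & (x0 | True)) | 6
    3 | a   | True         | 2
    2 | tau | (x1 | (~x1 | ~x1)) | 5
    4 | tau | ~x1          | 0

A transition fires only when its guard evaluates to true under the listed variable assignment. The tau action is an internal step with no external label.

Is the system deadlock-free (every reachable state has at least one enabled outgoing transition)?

Answer: DEADLOCK-FREE

Trace:
R = {0,4}
  0: b→4  [1 exit(s)]
  4: tau→0  [1 exit(s)]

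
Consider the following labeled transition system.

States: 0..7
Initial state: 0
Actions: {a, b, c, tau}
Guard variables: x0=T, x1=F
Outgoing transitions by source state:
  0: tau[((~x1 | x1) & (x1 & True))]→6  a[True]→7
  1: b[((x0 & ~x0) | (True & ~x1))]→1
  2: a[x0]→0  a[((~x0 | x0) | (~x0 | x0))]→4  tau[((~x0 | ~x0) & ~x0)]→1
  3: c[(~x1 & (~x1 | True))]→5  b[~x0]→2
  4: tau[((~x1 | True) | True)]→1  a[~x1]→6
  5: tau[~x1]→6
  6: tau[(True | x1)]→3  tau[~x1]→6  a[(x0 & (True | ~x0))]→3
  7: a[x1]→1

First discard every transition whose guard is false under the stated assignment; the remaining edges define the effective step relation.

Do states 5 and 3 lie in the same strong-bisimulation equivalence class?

Answer: NOT BISIMILAR

Trace:
Compute ~ classes (split until stable):
  round 0: {{0,1,2,3,4,5,6,7}}
  round 1: {{0,2},{1},{3},{4,6},{5},{7}}
  round 2: {{0},{1},{2},{3},{4},{5},{6},{7}}
8 equivalence class(es) (converged in 3)
5∈{5}, 3∈{3}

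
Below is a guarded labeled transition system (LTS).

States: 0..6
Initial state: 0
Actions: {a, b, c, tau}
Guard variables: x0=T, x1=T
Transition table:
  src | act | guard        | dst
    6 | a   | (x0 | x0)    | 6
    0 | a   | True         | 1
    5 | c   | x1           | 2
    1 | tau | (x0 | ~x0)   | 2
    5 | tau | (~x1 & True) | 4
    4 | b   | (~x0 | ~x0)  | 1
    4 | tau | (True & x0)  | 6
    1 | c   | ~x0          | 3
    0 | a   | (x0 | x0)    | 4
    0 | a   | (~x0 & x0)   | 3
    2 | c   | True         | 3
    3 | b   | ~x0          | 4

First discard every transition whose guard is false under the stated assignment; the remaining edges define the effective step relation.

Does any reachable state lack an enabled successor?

R = {0,1,2,3,4,6}
  0: a→1  a→4  [2 exit(s)]
  1: tau→2  [1 exit(s)]
  2: c→3  [1 exit(s)]
  3: ∅  [STUCK]
  4: tau→6  [1 exit(s)]
  6: a→6  [1 exit(s)]
Path to 3: a·tau·c

Answer: DEADLOCK at state 3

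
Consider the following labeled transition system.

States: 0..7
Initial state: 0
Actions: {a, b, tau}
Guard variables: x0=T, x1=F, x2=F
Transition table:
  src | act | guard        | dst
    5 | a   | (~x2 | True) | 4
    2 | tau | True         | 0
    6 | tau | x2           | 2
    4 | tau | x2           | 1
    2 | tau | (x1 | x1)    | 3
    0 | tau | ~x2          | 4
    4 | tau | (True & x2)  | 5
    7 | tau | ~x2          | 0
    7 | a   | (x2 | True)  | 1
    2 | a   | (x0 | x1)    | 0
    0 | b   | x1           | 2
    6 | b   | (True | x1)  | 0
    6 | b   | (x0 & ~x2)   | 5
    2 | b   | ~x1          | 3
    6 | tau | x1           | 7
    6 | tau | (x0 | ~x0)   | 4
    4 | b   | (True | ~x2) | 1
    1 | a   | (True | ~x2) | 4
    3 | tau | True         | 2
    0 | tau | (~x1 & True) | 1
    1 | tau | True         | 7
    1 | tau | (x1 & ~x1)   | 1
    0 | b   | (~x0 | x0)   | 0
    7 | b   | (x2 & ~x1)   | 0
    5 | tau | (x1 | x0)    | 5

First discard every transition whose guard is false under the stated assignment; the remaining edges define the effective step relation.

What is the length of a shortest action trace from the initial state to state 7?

Breadth-first toward 7:
  depth 0: {0}
  depth 1: {1,4}
  depth 2: {7}
depth(7)=2, e.g. tau·tau

Answer: 2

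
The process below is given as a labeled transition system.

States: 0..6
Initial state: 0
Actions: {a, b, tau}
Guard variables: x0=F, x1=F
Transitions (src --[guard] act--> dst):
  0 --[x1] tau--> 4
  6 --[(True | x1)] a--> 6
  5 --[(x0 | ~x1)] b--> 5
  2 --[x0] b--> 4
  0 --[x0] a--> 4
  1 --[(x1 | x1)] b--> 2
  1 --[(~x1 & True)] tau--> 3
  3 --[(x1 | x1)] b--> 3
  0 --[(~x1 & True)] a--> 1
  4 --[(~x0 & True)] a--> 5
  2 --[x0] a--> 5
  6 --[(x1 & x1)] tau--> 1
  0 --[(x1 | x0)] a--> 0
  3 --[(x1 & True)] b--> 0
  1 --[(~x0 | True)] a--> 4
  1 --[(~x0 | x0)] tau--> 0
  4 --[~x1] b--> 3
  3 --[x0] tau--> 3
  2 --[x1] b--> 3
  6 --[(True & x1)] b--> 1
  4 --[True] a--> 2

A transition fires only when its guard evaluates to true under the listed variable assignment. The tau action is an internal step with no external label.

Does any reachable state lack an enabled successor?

Answer: DEADLOCK at state 2

Trace:
Reach set: {0,1,2,3,4,5}
  0: a→1  [deg 1]
  1: a→4  tau→0  tau→3  [deg 3]
  2: ∅  [no exit]
  3: ∅  [no exit]
  4: a→2  a→5  b→3  [deg 3]
  5: b→5  [deg 1]
witness 2: a·a·a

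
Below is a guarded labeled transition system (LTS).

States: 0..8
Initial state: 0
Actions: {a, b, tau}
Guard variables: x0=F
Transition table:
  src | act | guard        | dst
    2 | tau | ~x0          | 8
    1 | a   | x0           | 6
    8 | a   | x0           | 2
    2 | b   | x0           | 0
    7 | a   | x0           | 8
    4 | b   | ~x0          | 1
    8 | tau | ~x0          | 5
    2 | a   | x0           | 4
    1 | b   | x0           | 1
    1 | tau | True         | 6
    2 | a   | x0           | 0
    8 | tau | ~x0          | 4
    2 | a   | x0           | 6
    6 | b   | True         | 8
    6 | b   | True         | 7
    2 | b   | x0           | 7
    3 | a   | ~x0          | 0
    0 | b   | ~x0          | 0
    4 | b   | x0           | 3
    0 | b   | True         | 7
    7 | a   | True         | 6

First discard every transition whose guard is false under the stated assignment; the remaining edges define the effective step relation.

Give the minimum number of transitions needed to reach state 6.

Answer: 2

Analysis:
Layered search for 6:
  depth 0: {0}
  depth 1: {7}
  depth 2: {6}
6 enters at depth 2; path b·a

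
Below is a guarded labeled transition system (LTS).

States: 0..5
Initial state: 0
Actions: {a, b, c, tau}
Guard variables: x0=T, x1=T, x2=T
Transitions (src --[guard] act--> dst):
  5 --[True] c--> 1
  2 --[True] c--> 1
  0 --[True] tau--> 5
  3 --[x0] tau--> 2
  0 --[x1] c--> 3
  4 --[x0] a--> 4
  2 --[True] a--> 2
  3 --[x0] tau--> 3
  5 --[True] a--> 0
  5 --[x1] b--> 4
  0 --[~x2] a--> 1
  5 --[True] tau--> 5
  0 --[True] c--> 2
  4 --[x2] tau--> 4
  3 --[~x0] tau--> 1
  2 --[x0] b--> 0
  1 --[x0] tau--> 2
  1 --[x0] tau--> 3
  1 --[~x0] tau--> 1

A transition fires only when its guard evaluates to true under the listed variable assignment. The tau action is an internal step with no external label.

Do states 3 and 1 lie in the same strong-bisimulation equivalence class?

Compute ~ classes (split until stable):
  P[0] = {{0,1,2,3,4,5}}
  P[1] = {{0},{1,3},{2},{4},{5}}
5 equivalence class(es) (converged in 2)
class of 3: {1,3}; class of 1: {1,3}

Answer: BISIMILAR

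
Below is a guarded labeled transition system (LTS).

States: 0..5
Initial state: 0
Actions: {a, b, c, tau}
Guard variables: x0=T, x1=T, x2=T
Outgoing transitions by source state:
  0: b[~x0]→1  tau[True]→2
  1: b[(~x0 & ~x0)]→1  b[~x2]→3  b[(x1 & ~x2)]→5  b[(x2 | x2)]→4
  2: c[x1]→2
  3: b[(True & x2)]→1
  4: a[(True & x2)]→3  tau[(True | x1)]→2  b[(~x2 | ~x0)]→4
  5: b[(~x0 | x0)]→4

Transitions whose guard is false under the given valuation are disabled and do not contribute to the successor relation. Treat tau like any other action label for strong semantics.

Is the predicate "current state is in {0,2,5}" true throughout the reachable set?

Answer: INVARIANT HOLDS

Trace:
Inv-set: {0,2,5}
R = {0,2}
  0: ✓
  2: ✓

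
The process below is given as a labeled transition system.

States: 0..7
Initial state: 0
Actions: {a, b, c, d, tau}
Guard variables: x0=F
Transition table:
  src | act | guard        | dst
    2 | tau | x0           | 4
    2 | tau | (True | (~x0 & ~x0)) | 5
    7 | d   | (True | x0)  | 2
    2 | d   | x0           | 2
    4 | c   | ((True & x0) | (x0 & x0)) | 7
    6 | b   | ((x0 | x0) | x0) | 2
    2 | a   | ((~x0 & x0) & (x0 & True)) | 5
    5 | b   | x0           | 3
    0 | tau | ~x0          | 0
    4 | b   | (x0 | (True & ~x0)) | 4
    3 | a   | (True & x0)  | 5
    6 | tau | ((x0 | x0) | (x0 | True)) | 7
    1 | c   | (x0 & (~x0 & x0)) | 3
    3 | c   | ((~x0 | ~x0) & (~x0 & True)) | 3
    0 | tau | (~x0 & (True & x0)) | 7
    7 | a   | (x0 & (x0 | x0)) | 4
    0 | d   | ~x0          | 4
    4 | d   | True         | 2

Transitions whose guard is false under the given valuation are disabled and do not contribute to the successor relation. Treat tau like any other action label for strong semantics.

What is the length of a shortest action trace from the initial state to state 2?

BFS to 2:
  depth 0: {0}
  depth 1: {4}
  depth 2: {2}
depth(2)=2, e.g. d·d

Answer: 2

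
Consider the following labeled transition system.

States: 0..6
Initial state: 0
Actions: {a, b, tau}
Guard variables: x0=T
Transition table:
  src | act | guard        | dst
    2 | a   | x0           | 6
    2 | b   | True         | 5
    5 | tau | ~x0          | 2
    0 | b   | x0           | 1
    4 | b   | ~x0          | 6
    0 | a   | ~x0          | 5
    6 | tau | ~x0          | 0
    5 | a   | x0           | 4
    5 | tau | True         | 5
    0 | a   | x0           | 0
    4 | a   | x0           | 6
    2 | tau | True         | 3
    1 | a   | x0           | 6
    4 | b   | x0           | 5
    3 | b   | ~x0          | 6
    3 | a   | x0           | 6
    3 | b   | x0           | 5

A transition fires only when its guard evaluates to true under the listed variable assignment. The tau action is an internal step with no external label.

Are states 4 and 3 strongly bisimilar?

Answer: BISIMILAR

Working:
Compute ~ classes (split until stable):
  P[0] = {{0,1,2,3,4,5,6}}
  P[1] = {{0,3,4},{1},{2},{5},{6}}
  P[2] = {{0},{1},{2},{3,4},{5},{6}}
Fixed point at round 3; 6 class(es).
4∈{3,4}, 3∈{3,4}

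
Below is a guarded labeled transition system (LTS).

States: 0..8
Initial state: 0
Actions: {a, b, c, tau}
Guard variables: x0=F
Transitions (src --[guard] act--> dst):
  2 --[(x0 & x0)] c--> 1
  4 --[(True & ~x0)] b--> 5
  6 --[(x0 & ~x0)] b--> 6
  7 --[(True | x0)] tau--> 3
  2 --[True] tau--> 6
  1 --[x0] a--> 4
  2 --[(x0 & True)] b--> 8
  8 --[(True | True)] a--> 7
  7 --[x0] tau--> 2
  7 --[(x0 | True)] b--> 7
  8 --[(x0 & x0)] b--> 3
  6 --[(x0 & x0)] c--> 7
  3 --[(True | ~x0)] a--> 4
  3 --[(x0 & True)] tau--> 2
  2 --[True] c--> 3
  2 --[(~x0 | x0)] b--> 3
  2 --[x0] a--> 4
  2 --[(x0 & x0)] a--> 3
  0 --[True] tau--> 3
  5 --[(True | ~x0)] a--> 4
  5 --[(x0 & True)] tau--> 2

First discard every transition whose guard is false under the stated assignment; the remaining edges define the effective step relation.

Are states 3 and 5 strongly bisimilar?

Answer: BISIMILAR

Trace:
Refine partition for ~:
  P[0] = {{0,1,2,3,4,5,6,7,8}}
  P[1] = {{0},{1,6},{2},{3,5,8},{4},{7}}
  P[2] = {{0},{1,6},{2},{3,5},{4},{7},{8}}
7 equivalence class(es) (converged in 3)
[3]={3,5}  [5]={3,5}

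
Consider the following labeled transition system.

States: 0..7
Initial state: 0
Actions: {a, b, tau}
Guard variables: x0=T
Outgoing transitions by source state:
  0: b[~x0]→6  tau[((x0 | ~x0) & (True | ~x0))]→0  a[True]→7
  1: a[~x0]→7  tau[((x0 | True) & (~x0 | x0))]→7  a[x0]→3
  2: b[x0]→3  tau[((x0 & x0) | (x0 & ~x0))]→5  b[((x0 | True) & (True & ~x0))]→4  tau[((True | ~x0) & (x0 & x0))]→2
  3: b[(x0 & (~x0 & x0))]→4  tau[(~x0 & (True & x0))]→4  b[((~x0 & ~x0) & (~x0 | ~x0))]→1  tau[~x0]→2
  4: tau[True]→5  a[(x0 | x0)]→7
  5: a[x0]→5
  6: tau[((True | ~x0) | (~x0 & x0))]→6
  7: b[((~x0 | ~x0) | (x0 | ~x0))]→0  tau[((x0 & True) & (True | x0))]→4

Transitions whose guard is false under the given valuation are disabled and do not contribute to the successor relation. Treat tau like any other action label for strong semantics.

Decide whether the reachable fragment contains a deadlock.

R = {0,4,5,7}
  0: a→7  tau→0  [deg 2]
  4: a→7  tau→5  [deg 2]
  5: a→5  [deg 1]
  7: b→0  tau→4  [deg 2]

Answer: DEADLOCK-FREE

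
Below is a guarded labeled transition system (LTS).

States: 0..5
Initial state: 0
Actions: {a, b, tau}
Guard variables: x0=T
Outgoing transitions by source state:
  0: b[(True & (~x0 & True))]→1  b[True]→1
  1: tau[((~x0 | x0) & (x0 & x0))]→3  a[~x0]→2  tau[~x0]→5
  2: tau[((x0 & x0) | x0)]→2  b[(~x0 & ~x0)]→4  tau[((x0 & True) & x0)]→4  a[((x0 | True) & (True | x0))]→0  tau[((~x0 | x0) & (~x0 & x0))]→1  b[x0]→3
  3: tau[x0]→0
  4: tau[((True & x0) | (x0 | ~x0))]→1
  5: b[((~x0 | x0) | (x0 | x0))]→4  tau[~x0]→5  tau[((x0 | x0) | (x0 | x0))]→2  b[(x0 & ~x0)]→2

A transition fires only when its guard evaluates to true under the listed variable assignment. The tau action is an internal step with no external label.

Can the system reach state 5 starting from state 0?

Answer: UNREACHABLE

Analysis:
10 transition(s) survive guard evaluation.
Layer 0: {0}
Layer 1: {1}  now seen {0,1}
Layer 2: {3}  now seen {0,1,3}
R = {0,1,3}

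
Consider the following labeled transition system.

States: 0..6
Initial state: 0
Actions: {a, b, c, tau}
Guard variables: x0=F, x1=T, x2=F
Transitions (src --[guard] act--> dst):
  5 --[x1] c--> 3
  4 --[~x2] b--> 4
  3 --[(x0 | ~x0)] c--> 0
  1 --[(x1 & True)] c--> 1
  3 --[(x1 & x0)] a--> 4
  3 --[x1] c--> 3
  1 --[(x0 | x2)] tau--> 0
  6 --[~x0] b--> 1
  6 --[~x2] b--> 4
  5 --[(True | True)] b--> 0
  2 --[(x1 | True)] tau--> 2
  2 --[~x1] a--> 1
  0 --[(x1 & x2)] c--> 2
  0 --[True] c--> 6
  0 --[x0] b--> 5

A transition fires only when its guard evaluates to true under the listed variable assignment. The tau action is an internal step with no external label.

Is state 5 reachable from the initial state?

Guard filter leaves 10 enabled edge(s).
depth 0: {0}
depth 1: {6}  cumulative {0,6}
depth 2: {1,4}  cumulative {0,1,4,6}
Reachable = {0,1,4,6}

Answer: UNREACHABLE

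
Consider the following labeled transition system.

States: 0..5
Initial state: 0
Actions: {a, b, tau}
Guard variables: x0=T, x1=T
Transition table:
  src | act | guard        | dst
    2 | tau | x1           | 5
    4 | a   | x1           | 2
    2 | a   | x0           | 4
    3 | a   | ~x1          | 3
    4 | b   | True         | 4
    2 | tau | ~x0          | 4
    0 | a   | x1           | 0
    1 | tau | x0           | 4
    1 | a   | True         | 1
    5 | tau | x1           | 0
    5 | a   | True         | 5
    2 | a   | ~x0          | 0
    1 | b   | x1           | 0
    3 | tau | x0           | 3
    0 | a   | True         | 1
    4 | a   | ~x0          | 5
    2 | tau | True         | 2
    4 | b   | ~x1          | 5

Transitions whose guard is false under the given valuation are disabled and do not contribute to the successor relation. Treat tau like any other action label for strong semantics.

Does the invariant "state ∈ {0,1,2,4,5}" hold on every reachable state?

Safe = {0,1,2,4,5}
R = {0,1,2,4,5}
  0: safe
  1: safe
  2: safe
  4: safe
  5: safe

Answer: INVARIANT HOLDS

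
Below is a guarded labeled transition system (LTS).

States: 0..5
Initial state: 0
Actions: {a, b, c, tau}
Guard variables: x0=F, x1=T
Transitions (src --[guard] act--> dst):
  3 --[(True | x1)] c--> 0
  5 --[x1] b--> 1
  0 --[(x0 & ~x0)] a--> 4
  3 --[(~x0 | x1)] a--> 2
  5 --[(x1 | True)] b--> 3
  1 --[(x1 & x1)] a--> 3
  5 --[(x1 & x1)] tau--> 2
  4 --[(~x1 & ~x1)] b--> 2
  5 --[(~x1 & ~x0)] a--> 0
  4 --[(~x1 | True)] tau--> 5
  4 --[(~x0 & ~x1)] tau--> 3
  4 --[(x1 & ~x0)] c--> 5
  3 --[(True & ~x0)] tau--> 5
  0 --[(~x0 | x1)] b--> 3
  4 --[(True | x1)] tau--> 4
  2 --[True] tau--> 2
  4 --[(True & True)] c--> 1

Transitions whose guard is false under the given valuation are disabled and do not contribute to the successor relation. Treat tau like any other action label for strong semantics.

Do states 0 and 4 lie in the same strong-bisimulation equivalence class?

Answer: NOT BISIMILAR

Trace:
Bisimulation quotient by refinement:
  P[0] = {{0,1,2,3,4,5}}
  P[1] = {{0},{1},{2},{3},{4},{5}}
stable after 2 split(s): 6 block(s)
class of 0: {0}; class of 4: {4}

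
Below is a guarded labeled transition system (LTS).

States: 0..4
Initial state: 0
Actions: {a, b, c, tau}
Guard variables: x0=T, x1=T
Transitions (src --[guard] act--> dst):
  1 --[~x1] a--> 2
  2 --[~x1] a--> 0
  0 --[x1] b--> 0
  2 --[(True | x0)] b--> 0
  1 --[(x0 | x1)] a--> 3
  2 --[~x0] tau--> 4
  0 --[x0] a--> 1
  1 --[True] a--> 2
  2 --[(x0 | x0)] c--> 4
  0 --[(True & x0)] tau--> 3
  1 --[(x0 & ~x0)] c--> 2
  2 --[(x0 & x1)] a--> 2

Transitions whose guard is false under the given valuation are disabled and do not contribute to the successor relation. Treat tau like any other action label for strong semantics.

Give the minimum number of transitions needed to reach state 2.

BFS to 2:
  depth 0: {0}
  depth 1: {1,3}
  depth 2: {2}
depth(2)=2, e.g. a·a

Answer: 2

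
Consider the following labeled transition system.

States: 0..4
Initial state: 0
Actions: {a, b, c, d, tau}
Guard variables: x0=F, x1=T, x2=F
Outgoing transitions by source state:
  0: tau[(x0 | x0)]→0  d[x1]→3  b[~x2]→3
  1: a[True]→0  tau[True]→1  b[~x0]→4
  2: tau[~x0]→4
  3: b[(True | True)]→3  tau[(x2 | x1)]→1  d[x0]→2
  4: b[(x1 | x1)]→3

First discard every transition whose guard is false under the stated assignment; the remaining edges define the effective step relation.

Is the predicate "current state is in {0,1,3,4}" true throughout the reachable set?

Safe = {0,1,3,4}
Reach set: {0,1,3,4}
  0: ok
  1: ok
  3: ok
  4: ok

Answer: INVARIANT HOLDS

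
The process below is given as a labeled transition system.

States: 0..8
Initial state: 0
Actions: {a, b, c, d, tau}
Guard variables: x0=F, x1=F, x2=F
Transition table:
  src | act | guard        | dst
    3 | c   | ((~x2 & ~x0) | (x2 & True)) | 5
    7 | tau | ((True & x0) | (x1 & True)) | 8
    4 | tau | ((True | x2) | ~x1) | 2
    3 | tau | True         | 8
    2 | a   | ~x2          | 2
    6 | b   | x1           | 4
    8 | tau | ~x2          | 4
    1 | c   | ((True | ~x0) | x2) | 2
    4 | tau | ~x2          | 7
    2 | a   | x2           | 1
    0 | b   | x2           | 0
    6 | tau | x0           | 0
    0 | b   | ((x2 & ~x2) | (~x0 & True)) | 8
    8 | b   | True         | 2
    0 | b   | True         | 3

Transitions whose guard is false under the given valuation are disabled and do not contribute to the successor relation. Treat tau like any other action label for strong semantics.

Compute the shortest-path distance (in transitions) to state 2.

Breadth-first toward 2:
  depth 0: {0}
  depth 1: {3,8}
  depth 2: {2,4,5}
first hit 2 at d=2 via b·b

Answer: 2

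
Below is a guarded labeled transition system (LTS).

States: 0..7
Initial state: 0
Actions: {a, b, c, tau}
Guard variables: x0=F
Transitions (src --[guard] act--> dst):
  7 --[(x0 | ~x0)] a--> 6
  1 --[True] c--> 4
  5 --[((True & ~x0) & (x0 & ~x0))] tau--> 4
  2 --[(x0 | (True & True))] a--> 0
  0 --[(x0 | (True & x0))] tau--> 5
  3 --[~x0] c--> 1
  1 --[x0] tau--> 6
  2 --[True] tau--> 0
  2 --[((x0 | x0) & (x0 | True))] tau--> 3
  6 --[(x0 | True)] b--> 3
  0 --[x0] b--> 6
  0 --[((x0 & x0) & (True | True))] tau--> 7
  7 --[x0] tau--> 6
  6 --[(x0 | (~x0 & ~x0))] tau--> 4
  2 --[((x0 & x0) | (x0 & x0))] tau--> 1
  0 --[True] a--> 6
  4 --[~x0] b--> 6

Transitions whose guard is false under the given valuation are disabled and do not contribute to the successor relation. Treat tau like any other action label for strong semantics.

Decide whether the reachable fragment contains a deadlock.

R = {0,1,3,4,6}
  0: a→6  [deg 1]
  1: c→4  [deg 1]
  3: c→1  [deg 1]
  4: b→6  [deg 1]
  6: b→3  tau→4  [deg 2]

Answer: DEADLOCK-FREE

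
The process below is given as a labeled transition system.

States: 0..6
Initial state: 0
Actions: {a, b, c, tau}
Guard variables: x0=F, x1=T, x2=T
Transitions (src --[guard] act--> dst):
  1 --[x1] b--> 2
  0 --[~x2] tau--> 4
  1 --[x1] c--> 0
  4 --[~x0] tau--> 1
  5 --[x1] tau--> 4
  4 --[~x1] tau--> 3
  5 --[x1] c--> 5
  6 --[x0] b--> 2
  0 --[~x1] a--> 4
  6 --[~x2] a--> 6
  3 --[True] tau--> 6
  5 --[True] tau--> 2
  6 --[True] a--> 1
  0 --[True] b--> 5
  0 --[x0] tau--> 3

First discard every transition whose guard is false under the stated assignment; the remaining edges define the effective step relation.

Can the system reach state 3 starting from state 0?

9 transition(s) survive guard evaluation.
depth 0: {0}
depth 1: {5}  now seen {0,5}
depth 2: {2,4}  now seen {0,2,4,5}
depth 3: {1}  now seen {0,1,2,4,5}
R = {0,1,2,4,5}

Answer: UNREACHABLE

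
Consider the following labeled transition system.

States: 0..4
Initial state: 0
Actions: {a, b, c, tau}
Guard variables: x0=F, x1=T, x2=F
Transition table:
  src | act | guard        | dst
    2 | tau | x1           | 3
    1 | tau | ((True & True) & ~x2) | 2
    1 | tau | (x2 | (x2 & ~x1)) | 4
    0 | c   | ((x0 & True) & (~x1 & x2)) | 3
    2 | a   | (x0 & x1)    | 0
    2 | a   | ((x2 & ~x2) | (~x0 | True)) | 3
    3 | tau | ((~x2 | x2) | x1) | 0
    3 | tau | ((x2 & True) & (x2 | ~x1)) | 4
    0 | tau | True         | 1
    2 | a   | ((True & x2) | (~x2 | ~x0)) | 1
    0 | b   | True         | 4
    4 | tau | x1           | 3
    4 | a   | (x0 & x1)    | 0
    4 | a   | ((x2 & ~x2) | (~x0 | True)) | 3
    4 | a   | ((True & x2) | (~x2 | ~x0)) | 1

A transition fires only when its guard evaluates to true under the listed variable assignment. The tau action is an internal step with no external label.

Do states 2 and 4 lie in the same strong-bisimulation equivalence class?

Bisimulation quotient by refinement:
  P[0] = {{0,1,2,3,4}}
  P[1] = {{0},{1,3},{2,4}}
  P[2] = {{0},{1},{2,4},{3}}
stable after 3 split(s): 4 block(s)
[2]={2,4}  [4]={2,4}

Answer: BISIMILAR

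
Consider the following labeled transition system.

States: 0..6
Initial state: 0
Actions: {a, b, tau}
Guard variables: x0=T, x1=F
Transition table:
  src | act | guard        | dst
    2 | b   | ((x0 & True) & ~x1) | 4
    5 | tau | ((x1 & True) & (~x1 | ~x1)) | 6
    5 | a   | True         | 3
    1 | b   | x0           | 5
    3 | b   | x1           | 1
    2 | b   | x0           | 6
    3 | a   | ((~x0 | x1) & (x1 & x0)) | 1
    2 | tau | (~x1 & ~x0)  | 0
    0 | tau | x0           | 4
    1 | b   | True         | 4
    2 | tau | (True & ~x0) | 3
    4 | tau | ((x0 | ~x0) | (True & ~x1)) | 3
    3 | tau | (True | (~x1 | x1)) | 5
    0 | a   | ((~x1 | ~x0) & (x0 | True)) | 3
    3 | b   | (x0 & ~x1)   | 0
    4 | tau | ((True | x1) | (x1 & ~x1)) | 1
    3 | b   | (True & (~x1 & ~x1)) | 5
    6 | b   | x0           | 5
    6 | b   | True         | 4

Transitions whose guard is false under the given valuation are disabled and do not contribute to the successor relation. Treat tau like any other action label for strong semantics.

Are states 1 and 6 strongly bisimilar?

Answer: BISIMILAR

Working:
Bisimulation quotient by refinement:
  P[0] = {{0,1,2,3,4,5,6}}
  P[1] = {{0},{1,2,6},{3},{4},{5}}
  P[2] = {{0},{1,6},{2},{3},{4},{5}}
Fixed point at round 3; 6 class(es).
1∈{1,6}, 6∈{1,6}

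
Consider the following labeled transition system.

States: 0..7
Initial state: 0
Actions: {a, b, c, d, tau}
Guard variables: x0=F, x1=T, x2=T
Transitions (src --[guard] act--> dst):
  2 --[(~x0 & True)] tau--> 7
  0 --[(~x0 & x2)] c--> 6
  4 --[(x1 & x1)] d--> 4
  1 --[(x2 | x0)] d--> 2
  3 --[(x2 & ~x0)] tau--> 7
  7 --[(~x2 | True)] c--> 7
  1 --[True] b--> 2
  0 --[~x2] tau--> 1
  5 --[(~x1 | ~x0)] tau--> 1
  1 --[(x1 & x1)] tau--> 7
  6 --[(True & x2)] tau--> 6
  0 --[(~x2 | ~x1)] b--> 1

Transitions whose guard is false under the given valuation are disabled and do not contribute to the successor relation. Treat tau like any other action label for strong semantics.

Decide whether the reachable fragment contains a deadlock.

Answer: DEADLOCK-FREE

Analysis:
Reach set: {0,6}
  0: c→6  [deg 1]
  6: tau→6  [deg 1]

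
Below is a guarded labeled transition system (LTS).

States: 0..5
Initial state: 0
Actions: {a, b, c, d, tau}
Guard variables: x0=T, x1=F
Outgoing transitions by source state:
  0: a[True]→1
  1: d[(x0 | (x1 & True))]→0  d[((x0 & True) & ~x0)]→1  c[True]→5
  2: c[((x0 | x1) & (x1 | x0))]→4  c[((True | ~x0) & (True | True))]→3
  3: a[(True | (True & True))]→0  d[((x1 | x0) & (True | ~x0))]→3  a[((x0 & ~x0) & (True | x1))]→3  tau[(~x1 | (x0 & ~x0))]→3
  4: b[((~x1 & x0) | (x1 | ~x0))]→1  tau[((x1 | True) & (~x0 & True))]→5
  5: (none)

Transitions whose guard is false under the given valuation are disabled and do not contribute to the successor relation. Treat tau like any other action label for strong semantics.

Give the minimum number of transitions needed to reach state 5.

Answer: 2

Working:
Layered search for 5:
  depth 0: {0}
  depth 1: {1}
  depth 2: {5}
first hit 5 at d=2 via a·c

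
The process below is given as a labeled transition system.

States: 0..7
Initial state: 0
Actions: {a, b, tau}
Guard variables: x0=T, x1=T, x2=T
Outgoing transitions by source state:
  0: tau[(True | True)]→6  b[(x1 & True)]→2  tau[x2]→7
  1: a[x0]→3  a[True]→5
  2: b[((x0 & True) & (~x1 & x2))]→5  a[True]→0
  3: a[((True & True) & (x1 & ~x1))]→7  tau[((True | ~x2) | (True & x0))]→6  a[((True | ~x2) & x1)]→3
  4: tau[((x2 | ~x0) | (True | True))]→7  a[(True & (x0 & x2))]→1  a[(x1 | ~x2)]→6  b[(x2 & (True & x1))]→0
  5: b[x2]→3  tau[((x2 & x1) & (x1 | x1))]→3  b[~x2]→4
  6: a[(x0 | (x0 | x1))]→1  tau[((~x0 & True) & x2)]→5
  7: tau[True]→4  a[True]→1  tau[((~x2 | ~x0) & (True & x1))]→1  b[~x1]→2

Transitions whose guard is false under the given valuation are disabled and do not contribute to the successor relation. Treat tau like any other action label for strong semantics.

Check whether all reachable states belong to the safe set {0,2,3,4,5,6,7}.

Allowed set {0,2,3,4,5,6,7}
R = {0,1,2,3,4,5,6,7}
  0: ok
  1: ✗ unsafe
  2: ok
  3: ok
  4: ok
  5: ok
  6: ok
  7: ok
counterexample path to 1: tau·a

Answer: INVARIANT VIOLATED at state 1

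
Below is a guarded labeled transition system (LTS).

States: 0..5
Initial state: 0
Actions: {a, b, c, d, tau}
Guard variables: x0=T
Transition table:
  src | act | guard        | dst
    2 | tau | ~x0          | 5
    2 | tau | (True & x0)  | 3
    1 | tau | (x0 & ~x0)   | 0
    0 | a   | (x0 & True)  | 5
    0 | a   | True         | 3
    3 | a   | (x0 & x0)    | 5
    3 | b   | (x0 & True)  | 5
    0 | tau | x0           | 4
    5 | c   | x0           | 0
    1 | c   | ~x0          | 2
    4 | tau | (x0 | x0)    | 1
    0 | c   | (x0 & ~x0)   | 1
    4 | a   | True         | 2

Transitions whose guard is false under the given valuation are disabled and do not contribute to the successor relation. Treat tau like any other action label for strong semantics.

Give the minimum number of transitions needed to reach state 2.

Layered search for 2:
  depth 0: {0}
  depth 1: {3,4,5}
  depth 2: {1,2}
first hit 2 at d=2 via tau·a

Answer: 2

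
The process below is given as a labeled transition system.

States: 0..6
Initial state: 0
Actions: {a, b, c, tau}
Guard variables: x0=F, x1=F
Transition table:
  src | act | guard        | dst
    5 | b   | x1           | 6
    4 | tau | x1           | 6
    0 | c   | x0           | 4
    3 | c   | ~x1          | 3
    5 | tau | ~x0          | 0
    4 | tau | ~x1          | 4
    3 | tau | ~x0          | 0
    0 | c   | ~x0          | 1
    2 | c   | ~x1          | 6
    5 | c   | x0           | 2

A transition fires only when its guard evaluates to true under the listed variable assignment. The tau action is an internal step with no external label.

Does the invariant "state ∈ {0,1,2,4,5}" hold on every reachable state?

Answer: INVARIANT HOLDS

Analysis:
Safe = {0,1,2,4,5}
Reachable = {0,1}
  0: ok
  1: ok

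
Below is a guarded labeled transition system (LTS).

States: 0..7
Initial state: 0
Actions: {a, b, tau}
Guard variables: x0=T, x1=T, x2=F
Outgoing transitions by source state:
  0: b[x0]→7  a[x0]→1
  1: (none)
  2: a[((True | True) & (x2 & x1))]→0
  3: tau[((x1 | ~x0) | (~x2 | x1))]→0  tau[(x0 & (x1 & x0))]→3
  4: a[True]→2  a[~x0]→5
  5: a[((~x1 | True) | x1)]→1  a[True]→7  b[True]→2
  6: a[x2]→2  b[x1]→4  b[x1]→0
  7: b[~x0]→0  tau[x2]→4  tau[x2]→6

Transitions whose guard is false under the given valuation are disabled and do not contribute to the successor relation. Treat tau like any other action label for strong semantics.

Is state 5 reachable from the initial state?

After dropping false guards: 10 live edges.
Layer 0: {0}
Layer 1: {1,7}  now seen {0,1,7}
Reachable = {0,1,7}

Answer: UNREACHABLE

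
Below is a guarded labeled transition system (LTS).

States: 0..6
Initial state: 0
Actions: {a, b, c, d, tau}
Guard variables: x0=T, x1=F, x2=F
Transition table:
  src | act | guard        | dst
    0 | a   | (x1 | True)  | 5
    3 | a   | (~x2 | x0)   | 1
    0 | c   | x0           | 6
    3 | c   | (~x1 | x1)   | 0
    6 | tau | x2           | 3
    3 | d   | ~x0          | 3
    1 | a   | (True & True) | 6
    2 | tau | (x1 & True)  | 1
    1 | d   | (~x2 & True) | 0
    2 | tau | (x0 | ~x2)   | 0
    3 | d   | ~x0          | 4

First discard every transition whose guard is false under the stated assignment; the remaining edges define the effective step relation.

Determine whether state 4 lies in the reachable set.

Answer: UNREACHABLE

Trace:
Guard filter leaves 7 enabled edge(s).
L0 = {0}
L1 = {5,6}  now seen {0,5,6}
Reach set: {0,5,6}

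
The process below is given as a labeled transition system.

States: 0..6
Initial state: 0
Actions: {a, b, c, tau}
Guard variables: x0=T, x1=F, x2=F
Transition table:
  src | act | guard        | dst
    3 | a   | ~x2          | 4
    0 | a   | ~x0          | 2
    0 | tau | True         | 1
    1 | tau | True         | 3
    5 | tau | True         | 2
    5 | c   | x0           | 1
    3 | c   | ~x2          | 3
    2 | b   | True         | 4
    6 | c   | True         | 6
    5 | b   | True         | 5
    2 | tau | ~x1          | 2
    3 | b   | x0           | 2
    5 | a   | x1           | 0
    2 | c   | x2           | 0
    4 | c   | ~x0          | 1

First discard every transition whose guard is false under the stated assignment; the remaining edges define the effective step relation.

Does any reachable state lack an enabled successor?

Answer: DEADLOCK at state 4

Trace:
Reach set: {0,1,2,3,4}
  0: tau→1  [1 exit(s)]
  1: tau→3  [1 exit(s)]
  2: b→4  tau→2  [2 exit(s)]
  3: a→4  b→2  c→3  [3 exit(s)]
  4: ∅  [no exit]
Path to 4: tau·tau·a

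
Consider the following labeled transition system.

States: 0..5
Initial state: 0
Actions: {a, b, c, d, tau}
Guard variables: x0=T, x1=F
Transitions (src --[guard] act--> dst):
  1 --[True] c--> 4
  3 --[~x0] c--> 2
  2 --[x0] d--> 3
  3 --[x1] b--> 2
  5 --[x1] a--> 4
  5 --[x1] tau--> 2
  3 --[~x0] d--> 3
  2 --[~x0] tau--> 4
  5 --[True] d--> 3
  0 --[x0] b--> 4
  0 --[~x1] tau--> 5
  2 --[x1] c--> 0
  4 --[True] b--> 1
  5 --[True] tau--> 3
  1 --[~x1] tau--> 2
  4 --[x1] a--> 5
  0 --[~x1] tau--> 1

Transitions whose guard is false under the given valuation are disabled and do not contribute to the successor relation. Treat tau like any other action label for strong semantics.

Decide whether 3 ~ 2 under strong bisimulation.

Refine partition for ~:
  round 0: {{0,1,2,3,4,5}}
  round 1: {{0},{1},{2},{3},{4},{5}}
6 equivalence class(es) (converged in 2)
[3]={3}  [2]={2}

Answer: NOT BISIMILAR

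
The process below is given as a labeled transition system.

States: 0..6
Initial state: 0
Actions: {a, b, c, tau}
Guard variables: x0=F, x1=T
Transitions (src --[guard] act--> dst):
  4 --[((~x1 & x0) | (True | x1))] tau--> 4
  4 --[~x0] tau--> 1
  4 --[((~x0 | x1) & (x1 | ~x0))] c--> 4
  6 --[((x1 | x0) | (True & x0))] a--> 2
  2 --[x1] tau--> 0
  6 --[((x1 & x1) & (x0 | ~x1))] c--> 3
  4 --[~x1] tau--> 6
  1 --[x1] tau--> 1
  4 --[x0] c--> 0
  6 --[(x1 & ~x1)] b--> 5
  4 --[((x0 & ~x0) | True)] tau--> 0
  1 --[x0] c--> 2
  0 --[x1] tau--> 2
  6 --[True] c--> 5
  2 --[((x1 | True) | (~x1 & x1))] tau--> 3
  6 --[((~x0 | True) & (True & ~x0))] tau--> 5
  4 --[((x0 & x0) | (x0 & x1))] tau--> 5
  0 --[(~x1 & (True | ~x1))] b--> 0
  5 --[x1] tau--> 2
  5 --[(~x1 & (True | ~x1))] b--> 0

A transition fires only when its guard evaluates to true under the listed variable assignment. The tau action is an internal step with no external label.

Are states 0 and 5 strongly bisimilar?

Answer: BISIMILAR

Analysis:
Refine partition for ~:
  round 0: {{0,1,2,3,4,5,6}}
  round 1: {{0,1,2,5},{3},{4},{6}}
  round 2: {{0,1,5},{2},{3},{4},{6}}
  round 3: {{0,5},{1},{2},{3},{4},{6}}
stable after 4 split(s): 6 block(s)
class of 0: {0,5}; class of 5: {0,5}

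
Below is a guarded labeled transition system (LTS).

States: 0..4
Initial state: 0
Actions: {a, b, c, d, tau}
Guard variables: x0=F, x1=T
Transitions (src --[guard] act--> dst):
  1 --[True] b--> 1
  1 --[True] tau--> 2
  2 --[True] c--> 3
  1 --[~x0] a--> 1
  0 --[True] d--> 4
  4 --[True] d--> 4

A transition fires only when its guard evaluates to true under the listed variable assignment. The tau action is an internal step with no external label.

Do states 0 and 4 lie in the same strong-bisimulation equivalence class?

Bisimulation quotient by refinement:
  P[0] = {{0,1,2,3,4}}
  P[1] = {{0,4},{1},{2},{3}}
4 equivalence class(es) (converged in 2)
class of 0: {0,4}; class of 4: {0,4}

Answer: BISIMILAR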